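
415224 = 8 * 51903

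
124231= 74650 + 49581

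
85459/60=85459/60 = 1424.32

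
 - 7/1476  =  -7/1476= - 0.00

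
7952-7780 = 172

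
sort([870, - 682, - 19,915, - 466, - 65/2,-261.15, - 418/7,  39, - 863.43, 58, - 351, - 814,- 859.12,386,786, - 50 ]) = [ - 863.43,-859.12,-814, - 682,-466, - 351, - 261.15,  -  418/7, - 50 , - 65/2,-19 , 39, 58,386,786 , 870, 915]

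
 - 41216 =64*( - 644 )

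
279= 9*31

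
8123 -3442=4681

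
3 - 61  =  -58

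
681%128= 41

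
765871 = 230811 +535060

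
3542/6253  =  3542/6253 = 0.57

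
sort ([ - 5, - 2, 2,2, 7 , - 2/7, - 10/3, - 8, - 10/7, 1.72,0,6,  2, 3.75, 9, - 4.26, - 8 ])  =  [ - 8,  -  8,  -  5, - 4.26, - 10/3, - 2, - 10/7, - 2/7 , 0, 1.72,2, 2, 2,3.75, 6,7, 9] 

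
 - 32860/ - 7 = 32860/7 = 4694.29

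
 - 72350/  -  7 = 10335 + 5/7=10335.71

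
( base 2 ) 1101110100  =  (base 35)p9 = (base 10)884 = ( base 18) 2D2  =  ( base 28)13G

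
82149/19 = 4323 + 12/19 = 4323.63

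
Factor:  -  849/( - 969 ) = 17^( - 1)*19^( - 1 )*283^1 = 283/323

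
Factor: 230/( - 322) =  - 5/7 = - 5^1*7^( - 1)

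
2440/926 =1220/463 = 2.63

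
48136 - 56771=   -  8635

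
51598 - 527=51071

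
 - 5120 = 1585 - 6705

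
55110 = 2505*22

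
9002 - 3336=5666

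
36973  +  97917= 134890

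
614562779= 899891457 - 285328678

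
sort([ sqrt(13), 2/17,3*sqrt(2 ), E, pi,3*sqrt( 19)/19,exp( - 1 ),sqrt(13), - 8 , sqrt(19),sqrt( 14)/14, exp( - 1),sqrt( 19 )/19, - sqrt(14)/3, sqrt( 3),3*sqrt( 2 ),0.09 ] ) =[ - 8, -sqrt(14 )/3,0.09, 2/17,sqrt( 19)/19,sqrt( 14)/14,exp(-1),exp(  -  1), 3*sqrt(19)/19, sqrt(3 ), E, pi,sqrt( 13), sqrt( 13), 3*sqrt( 2), 3*sqrt( 2 ) , sqrt(19 )]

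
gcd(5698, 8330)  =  14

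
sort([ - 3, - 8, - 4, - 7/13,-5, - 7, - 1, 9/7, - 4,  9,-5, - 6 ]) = [ - 8, - 7, - 6, - 5 , - 5, - 4, - 4, - 3,  -  1,-7/13, 9/7, 9] 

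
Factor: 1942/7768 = 1/4 = 2^(  -  2)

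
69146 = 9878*7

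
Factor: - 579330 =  - 2^1*3^2*5^1*41^1*157^1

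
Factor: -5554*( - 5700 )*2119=67082878200 = 2^3*3^1* 5^2*13^1*19^1*163^1*2777^1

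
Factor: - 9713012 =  - 2^2* 43^1*149^1*379^1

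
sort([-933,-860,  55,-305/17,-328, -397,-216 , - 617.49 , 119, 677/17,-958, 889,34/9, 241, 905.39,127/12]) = [ - 958, - 933,-860,-617.49,-397,-328, - 216,-305/17, 34/9, 127/12,677/17,55 , 119,241,889,905.39]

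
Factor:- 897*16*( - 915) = 13132080 = 2^4*3^2*5^1*13^1* 23^1*61^1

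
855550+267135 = 1122685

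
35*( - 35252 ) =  - 1233820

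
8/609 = 8/609 = 0.01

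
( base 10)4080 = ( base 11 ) 307A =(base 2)111111110000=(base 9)5533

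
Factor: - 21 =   -  3^1*7^1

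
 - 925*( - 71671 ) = 66295675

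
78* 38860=3031080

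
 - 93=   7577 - 7670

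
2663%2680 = 2663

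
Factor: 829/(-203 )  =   - 7^ ( - 1)*29^ ( - 1)*829^1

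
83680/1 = 83680 = 83680.00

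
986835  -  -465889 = 1452724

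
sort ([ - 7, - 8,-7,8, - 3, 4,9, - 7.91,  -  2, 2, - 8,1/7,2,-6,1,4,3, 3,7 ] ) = [ - 8,  -  8, - 7.91,-7,-7,-6, - 3,  -  2,1/7,1,2, 2  ,  3,3, 4 , 4,7, 8,9 ] 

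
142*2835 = 402570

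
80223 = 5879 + 74344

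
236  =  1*236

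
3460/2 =1730 = 1730.00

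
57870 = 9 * 6430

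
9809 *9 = 88281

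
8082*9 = 72738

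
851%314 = 223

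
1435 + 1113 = 2548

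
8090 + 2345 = 10435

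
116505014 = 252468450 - 135963436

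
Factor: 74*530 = 2^2*5^1*37^1*53^1 = 39220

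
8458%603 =16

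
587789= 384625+203164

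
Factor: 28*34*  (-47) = -2^3 * 7^1 * 17^1 * 47^1 = - 44744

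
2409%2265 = 144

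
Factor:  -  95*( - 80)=2^4*5^2*19^1 = 7600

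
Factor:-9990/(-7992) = 2^(  -  2)*5^1=5/4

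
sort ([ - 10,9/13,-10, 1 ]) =[  -  10, - 10,9/13,1 ]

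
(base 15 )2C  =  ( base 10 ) 42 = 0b101010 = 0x2a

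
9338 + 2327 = 11665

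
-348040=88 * ( - 3955)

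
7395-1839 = 5556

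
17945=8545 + 9400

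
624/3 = 208 = 208.00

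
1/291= 1/291 = 0.00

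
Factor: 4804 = 2^2*1201^1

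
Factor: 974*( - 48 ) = - 2^5*3^1*487^1  =  -46752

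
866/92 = 9 + 19/46 = 9.41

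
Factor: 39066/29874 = 13^(  -  1)*17^1 = 17/13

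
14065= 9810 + 4255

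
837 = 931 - 94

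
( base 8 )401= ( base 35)7c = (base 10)257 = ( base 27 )9e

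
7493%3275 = 943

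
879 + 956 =1835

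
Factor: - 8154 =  - 2^1*3^3*151^1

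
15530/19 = 817+7/19=817.37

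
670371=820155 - 149784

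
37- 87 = - 50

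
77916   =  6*12986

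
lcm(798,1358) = 77406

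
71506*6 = 429036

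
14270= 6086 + 8184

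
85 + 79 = 164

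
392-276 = 116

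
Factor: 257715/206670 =207/166 = 2^( - 1 )* 3^2*23^1*83^( - 1) 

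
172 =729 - 557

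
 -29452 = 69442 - 98894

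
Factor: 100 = 2^2*5^2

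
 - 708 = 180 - 888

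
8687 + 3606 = 12293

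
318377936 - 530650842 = -212272906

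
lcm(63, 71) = 4473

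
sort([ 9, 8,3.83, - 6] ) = [ - 6,3.83 , 8, 9 ]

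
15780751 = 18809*839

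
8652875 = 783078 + 7869797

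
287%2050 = 287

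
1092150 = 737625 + 354525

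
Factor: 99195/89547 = 33065/29849= 5^1 * 17^1*19^ ( - 1 ) * 389^1*1571^ (  -  1)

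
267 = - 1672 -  - 1939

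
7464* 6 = 44784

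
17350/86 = 201+32/43= 201.74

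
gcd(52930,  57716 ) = 2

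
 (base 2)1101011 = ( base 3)10222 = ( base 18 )5H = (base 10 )107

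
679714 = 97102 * 7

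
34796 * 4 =139184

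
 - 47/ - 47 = 1+0/1 = 1.00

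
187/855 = 187/855 = 0.22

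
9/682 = 9/682 = 0.01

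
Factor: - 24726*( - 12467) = 2^1*3^1*7^1*13^2*137^1*317^1=308259042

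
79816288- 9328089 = 70488199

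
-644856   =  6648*( - 97) 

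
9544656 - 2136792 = 7407864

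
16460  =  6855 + 9605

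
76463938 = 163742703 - 87278765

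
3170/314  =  1585/157 = 10.10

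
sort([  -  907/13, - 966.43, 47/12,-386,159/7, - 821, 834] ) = [ - 966.43, - 821, - 386, - 907/13 , 47/12,159/7,834 ] 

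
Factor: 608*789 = 2^5*3^1*19^1*263^1 = 479712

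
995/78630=199/15726=0.01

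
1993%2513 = 1993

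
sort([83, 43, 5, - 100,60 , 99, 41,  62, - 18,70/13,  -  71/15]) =[ - 100, - 18,  -  71/15 , 5,  70/13,41, 43, 60, 62,83, 99]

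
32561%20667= 11894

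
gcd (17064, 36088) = 8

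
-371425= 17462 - 388887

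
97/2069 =97/2069=0.05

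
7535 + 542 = 8077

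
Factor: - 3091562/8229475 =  -2^1*5^(- 2)*29^ ( - 1)* 281^1*5501^1*11351^( - 1)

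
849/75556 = 849/75556 = 0.01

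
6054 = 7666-1612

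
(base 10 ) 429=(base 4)12231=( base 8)655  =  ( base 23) if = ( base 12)2b9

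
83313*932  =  77647716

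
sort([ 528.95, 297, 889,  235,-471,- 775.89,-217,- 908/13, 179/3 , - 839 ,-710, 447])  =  [ - 839,  -  775.89, - 710,- 471,-217,- 908/13,179/3,235,  297,447, 528.95,889]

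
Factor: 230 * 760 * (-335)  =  -2^4*5^3 *19^1 * 23^1*67^1 = - 58558000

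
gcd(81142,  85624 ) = 2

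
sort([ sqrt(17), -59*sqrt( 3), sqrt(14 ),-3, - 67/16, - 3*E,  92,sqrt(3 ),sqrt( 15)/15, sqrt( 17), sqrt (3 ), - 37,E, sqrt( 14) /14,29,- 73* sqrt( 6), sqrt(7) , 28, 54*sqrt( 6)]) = [ - 73*sqrt(6 ), - 59*sqrt( 3) , - 37,- 3*E, - 67/16 , - 3, sqrt( 15 ) /15, sqrt(14)/14, sqrt(3),  sqrt( 3), sqrt( 7), E,sqrt( 14),sqrt( 17),sqrt( 17), 28, 29, 92, 54 * sqrt(6) ] 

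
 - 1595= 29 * ( - 55)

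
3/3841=3/3841 = 0.00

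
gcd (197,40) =1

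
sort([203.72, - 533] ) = [ - 533,  203.72]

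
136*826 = 112336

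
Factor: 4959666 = 2^1*3^2 * 61^1*4517^1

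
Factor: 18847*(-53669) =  - 7^1 * 11^1*17^1*41^1 *47^1*401^1 = - 1011499643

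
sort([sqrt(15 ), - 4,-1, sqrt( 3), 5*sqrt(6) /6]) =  [ - 4,- 1,sqrt (3 ),5*sqrt( 6) /6, sqrt(15 ) ] 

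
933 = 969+-36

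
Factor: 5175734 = 2^1*47^1*55061^1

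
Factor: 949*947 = 13^1 * 73^1*947^1 = 898703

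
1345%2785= 1345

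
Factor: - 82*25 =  - 2^1 * 5^2*41^1 = - 2050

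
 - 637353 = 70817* ( - 9)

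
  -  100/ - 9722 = 50/4861 = 0.01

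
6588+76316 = 82904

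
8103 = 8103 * 1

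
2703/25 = 2703/25= 108.12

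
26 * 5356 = 139256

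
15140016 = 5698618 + 9441398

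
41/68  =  41/68 = 0.60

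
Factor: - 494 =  - 2^1*13^1*19^1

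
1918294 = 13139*146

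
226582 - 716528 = - 489946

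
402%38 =22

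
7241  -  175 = 7066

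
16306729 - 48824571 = -32517842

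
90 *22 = 1980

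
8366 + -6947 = 1419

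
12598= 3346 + 9252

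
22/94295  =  22/94295 = 0.00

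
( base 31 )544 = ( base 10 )4933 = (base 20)c6d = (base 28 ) 685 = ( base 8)11505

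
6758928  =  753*8976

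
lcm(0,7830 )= 0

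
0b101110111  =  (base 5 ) 3000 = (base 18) 12F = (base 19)10E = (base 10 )375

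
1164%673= 491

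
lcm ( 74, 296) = 296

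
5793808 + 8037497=13831305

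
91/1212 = 91/1212 = 0.08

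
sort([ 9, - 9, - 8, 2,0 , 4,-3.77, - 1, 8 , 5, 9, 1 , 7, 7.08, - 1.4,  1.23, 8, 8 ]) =[ - 9, - 8, -3.77, - 1.4, - 1,0, 1, 1.23,2,4, 5,7, 7.08 , 8, 8, 8, 9, 9]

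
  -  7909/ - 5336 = 1+2573/5336 = 1.48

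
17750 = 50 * 355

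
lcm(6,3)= 6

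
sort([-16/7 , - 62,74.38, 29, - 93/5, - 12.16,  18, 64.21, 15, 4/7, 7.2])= [ - 62, - 93/5, - 12.16, - 16/7,4/7,7.2, 15,18, 29, 64.21, 74.38 ]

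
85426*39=3331614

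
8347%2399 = 1150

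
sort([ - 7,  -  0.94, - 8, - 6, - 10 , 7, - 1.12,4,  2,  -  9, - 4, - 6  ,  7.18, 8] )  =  [-10, - 9, - 8, - 7,-6, - 6, - 4, - 1.12, - 0.94,2, 4,7, 7.18  ,  8]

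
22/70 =11/35=0.31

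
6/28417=6/28417 = 0.00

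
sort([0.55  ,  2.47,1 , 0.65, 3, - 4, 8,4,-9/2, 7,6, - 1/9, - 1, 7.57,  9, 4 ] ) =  [ - 9/2, - 4, - 1, - 1/9,0.55, 0.65, 1,2.47, 3, 4, 4,6 , 7, 7.57, 8, 9]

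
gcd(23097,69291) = 23097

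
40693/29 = 40693/29 = 1403.21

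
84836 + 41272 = 126108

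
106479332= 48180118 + 58299214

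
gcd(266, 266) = 266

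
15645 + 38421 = 54066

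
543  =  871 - 328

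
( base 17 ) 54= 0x59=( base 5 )324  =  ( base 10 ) 89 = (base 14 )65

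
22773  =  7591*3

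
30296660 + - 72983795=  - 42687135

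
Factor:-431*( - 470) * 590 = 2^2*5^2*47^1*59^1*431^1 = 119516300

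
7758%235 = 3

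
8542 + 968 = 9510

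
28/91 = 4/13 = 0.31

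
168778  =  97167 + 71611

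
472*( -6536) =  - 3084992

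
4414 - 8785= - 4371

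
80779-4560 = 76219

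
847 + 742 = 1589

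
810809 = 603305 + 207504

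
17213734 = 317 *54302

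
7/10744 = 7/10744  =  0.00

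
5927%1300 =727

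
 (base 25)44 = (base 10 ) 104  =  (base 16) 68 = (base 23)4c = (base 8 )150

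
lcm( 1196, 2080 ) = 47840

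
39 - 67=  - 28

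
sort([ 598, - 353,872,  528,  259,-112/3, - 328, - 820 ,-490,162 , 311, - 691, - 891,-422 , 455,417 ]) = [ - 891,-820,-691, - 490, - 422, - 353, - 328,-112/3,162,  259, 311,417,  455,528, 598,  872 ]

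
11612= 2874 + 8738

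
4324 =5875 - 1551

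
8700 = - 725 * (  -  12)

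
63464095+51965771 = 115429866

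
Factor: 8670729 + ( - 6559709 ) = 2111020 = 2^2*5^1*  59^1*1789^1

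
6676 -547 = 6129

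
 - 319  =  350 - 669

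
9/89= 9/89 = 0.10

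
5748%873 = 510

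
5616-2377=3239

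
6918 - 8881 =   -  1963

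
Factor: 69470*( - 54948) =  - 3817237560 = - 2^3*3^1*5^1*19^1 * 241^1*6947^1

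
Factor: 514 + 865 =1379 = 7^1*197^1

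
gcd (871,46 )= 1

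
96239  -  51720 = 44519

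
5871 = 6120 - 249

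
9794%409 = 387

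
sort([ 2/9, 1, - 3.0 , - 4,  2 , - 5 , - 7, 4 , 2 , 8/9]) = [ - 7, - 5 , - 4 , - 3.0,  2/9, 8/9, 1,2 , 2, 4 ]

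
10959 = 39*281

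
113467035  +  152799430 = 266266465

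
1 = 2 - 1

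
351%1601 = 351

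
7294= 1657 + 5637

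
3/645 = 1/215 = 0.00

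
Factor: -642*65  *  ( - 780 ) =32549400 = 2^3 * 3^2*5^2*13^2 *107^1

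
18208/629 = 18208/629 = 28.95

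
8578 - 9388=-810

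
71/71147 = 71/71147 = 0.00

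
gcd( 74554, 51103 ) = 1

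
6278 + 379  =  6657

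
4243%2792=1451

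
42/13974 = 7/2329 = 0.00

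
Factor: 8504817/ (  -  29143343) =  - 3^1*2834939^1 * 29143343^( - 1)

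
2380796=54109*44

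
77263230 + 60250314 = 137513544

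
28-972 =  - 944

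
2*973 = 1946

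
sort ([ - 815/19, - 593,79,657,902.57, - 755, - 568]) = [-755, - 593, - 568, - 815/19, 79,657,902.57]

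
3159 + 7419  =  10578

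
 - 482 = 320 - 802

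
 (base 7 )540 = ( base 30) 93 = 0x111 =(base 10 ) 273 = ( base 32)8H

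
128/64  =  2  =  2.00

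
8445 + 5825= 14270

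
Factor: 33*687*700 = 2^2*3^2*5^2*7^1*11^1*229^1=15869700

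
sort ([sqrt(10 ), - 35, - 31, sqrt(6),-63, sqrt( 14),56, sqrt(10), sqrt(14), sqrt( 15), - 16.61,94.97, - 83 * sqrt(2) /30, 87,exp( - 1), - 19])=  [-63, - 35, - 31, - 19, - 16.61,-83*sqrt(2)/30,  exp( - 1 ), sqrt(6), sqrt(10 ), sqrt( 10 ) , sqrt (14),sqrt(14),sqrt( 15 ), 56, 87 , 94.97 ]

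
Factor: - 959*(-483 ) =3^1*7^2*23^1*137^1 = 463197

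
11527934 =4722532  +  6805402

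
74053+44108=118161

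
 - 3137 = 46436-49573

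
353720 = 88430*4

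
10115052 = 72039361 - 61924309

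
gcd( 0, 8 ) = 8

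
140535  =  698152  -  557617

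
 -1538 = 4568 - 6106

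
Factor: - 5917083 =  - 3^1*1972361^1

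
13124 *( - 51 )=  - 669324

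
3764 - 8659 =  - 4895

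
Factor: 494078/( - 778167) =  - 38006/59859= -2^1 * 3^( - 4)*31^1*613^1 *739^( - 1 )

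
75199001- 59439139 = 15759862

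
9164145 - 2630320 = 6533825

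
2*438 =876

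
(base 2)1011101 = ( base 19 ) 4h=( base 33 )2R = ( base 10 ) 93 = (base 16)5d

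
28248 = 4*7062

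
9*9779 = 88011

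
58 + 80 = 138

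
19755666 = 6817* 2898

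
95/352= 95/352 = 0.27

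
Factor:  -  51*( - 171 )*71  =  619191 = 3^3 * 17^1*19^1*71^1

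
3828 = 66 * 58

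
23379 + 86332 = 109711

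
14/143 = 14/143 = 0.10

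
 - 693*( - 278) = 192654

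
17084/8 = 4271/2 = 2135.50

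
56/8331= 56/8331 = 0.01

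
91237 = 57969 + 33268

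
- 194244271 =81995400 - 276239671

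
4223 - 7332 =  - 3109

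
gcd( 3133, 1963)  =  13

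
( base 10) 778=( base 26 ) 13O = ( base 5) 11103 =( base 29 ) QO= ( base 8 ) 1412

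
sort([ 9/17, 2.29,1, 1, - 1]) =[ - 1  ,  9/17,1, 1,2.29]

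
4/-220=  - 1/55 = - 0.02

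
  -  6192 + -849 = -7041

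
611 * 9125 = 5575375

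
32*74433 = 2381856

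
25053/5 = 25053/5  =  5010.60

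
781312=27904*28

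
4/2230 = 2/1115 =0.00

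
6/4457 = 6/4457=   0.00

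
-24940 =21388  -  46328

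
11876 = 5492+6384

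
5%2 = 1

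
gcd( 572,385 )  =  11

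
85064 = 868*98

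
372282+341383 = 713665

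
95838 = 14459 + 81379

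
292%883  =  292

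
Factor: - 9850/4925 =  - 2^1 = - 2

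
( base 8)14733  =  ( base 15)1E64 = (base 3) 100002011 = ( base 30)7AJ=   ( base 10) 6619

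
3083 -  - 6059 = 9142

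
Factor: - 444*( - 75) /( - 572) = -3^2*5^2*11^( - 1 )*13^( - 1)*37^1 = - 8325/143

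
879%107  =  23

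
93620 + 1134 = 94754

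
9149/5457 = 9149/5457 = 1.68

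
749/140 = 5 + 7/20= 5.35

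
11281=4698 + 6583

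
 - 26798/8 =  - 3350 + 1/4 = -3349.75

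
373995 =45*8311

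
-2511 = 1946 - 4457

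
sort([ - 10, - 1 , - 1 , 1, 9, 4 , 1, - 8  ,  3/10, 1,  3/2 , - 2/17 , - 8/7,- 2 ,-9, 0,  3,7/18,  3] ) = [ - 10 , - 9, - 8, - 2, - 8/7, - 1,-1 , - 2/17, 0, 3/10,7/18,1, 1 , 1,3/2,3,3,4 , 9]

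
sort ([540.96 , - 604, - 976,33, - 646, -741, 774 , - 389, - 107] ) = [ - 976  ,-741  , - 646 , -604 , - 389, - 107, 33,540.96,774 ] 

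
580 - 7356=-6776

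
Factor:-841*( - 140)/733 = 117740/733 = 2^2*5^1*7^1*29^2*733^( - 1 )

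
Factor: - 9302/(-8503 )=2^1 * 11^( - 1)*773^(-1 )*4651^1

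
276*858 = 236808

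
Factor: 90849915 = 3^2*5^1  *13^1*155299^1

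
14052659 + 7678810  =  21731469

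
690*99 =68310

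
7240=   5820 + 1420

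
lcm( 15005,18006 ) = 90030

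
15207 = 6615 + 8592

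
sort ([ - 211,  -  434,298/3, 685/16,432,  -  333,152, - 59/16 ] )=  [ - 434, - 333, - 211, - 59/16, 685/16,298/3,152, 432 ]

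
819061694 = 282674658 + 536387036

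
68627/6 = 11437 + 5/6 = 11437.83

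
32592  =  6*5432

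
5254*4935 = 25928490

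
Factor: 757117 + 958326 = 941^1 * 1823^1= 1715443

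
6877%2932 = 1013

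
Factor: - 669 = -3^1 * 223^1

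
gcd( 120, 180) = 60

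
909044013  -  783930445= 125113568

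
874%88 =82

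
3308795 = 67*49385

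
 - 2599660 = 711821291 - 714420951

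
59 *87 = 5133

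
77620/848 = 19405/212 =91.53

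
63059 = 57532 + 5527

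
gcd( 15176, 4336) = 2168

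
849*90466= 76805634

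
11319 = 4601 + 6718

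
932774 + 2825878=3758652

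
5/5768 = 5/5768 = 0.00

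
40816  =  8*5102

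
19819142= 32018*619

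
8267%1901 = 663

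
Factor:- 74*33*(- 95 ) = 231990 = 2^1*3^1*5^1*11^1*19^1*37^1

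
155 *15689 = 2431795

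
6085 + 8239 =14324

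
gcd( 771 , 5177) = 1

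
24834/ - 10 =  - 2484 + 3/5 = -2483.40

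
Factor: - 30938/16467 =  - 2^1*3^( - 1)*11^( - 1 )*31^1 =- 62/33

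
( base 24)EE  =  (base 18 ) 118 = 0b101011110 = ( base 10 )350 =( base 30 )bk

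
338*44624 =15082912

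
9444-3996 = 5448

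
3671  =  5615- 1944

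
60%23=14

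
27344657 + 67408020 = 94752677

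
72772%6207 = 4495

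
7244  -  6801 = 443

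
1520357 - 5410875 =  - 3890518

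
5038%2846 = 2192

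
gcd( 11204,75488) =4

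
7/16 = 7/16= 0.44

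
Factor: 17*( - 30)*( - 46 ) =23460 =2^2*3^1*5^1 * 17^1 *23^1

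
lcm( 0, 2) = 0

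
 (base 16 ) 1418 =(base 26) 7fm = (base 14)1c36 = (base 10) 5144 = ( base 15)17ce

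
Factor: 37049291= 71^1 * 83^1 * 6287^1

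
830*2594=2153020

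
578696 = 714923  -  136227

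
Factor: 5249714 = 2^1*2624857^1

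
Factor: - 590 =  - 2^1*5^1*59^1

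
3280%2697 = 583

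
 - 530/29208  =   - 265/14604 = - 0.02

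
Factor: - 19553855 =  - 5^1*61^2*1051^1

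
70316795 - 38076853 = 32239942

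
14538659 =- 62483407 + 77022066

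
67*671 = 44957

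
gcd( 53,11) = 1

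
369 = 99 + 270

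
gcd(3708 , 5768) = 412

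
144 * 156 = 22464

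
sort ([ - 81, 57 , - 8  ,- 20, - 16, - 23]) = [- 81,-23, -20,-16 , -8,57 ]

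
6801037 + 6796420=13597457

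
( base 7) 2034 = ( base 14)38B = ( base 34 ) KV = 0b1011000111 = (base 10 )711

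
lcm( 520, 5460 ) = 10920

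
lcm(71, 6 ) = 426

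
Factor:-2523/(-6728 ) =2^(  -  3)*3^1 =3/8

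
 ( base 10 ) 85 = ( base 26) 37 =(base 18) 4D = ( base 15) 5A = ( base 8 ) 125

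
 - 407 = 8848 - 9255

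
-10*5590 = -55900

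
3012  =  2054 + 958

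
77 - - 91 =168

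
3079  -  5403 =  - 2324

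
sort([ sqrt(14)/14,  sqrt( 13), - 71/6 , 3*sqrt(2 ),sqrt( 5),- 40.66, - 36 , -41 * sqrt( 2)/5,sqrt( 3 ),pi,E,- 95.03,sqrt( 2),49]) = [ - 95.03,-40.66,  -  36,  -  71/6,  -  41*sqrt(2 ) /5, sqrt( 14) /14,sqrt( 2 ),sqrt( 3 ),  sqrt( 5 ),  E, pi, sqrt (13),  3*sqrt (2 ),49]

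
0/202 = 0 = 0.00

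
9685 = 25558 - 15873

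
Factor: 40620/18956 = 15/7 = 3^1*5^1*7^( - 1)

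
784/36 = 196/9 = 21.78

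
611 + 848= 1459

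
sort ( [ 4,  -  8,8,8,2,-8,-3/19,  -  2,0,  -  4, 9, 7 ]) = [ - 8, - 8 , - 4 , - 2 , - 3/19, 0, 2,4 , 7,  8,  8, 9 ]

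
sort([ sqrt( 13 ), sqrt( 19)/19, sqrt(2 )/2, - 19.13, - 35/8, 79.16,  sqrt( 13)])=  [  -  19.13 , - 35/8,sqrt(19 ) /19,  sqrt( 2)/2  ,  sqrt(13),  sqrt(13), 79.16 ]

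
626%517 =109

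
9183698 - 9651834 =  - 468136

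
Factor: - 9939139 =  - 7^1*1419877^1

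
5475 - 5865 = -390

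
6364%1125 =739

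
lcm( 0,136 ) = 0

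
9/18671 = 9/18671 = 0.00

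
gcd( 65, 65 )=65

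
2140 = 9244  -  7104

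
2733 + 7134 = 9867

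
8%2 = 0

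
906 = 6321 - 5415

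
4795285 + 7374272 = 12169557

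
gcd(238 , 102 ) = 34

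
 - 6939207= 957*(-7251)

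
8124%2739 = 2646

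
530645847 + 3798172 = 534444019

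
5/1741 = 5/1741 = 0.00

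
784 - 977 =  - 193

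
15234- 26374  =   -11140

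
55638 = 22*2529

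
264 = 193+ 71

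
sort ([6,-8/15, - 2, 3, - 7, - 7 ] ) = [ - 7, - 7, - 2, - 8/15 , 3, 6]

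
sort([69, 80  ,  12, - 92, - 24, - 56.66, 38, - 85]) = [ - 92, -85, - 56.66,  -  24,  12, 38, 69,80]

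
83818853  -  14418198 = 69400655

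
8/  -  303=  - 8/303 = - 0.03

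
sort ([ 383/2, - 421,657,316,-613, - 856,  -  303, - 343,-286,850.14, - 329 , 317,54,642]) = [ - 856, - 613, - 421,-343,-329,-303,-286,  54 , 383/2, 316,317,642 , 657, 850.14]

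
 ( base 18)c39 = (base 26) 5LP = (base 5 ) 111301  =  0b111101101111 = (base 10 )3951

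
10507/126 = 1501/18 = 83.39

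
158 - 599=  -441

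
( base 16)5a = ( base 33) 2O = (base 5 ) 330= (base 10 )90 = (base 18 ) 50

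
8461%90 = 1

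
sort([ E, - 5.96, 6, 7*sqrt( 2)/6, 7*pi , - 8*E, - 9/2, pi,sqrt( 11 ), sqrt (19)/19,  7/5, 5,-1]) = [- 8 * E, - 5.96,  -  9/2,- 1, sqrt(19 ) /19, 7/5, 7*sqrt( 2 )/6  ,  E, pi,sqrt(11 ),5, 6,7*pi ]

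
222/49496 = 111/24748 = 0.00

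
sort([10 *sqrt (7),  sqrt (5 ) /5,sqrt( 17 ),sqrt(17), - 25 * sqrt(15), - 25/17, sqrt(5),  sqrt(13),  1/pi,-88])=[  -  25*sqrt( 15) , - 88, - 25/17, 1/pi,sqrt( 5)/5,sqrt(5),  sqrt( 13), sqrt(17),sqrt(17), 10 * sqrt(7)] 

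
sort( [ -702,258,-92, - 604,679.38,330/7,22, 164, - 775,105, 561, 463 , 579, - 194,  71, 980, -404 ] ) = [  -  775,  -  702, - 604,-404, - 194, -92,22,330/7,71,105,164, 258, 463,561, 579,679.38,980]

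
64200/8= 8025= 8025.00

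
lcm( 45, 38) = 1710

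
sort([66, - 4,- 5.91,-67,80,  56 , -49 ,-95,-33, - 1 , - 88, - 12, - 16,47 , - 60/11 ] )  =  [ - 95 , - 88 , - 67, - 49, - 33, - 16, - 12, - 5.91, - 60/11, - 4, - 1,  47, 56 , 66, 80] 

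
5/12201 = 5/12201  =  0.00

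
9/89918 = 9/89918 = 0.00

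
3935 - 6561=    - 2626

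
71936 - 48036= 23900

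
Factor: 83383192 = 2^3*43^1*242393^1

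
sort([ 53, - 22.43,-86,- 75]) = [  -  86, - 75,  -  22.43,53] 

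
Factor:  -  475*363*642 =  - 2^1*3^2*5^2*11^2*19^1*107^1 = - 110696850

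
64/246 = 32/123 = 0.26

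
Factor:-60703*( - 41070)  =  2493072210= 2^1*3^1 * 5^1*37^2 * 60703^1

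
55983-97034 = -41051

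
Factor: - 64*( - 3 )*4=768 = 2^8*3^1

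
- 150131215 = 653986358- 804117573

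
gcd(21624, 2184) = 24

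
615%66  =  21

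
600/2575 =24/103 =0.23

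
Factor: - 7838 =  -2^1 * 3919^1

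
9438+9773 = 19211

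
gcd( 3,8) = 1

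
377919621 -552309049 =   -  174389428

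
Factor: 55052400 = 2^4*3^1*5^2*13^1*3529^1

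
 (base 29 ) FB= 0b110111110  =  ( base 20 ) 126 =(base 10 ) 446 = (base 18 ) 16e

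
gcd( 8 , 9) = 1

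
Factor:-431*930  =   - 2^1*3^1*5^1*31^1*431^1 = - 400830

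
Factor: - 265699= - 7^1*37957^1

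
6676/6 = 3338/3 = 1112.67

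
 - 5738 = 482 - 6220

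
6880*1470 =10113600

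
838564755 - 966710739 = -128145984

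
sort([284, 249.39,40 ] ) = [ 40 , 249.39, 284 ] 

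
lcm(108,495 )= 5940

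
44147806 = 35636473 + 8511333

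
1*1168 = 1168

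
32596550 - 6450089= 26146461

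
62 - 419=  - 357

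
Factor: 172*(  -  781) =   -  2^2*11^1*43^1*71^1 = - 134332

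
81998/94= 40999/47 =872.32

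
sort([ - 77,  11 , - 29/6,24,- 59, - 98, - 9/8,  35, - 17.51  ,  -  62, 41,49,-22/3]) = [ - 98,-77, - 62, - 59, - 17.51,  -  22/3, - 29/6, - 9/8, 11,24 , 35,41 , 49]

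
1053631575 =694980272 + 358651303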